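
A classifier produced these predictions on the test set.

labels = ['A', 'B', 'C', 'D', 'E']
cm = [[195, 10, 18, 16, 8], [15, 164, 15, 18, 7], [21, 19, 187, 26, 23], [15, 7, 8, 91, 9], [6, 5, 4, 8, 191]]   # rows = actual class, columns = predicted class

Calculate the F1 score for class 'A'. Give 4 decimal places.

0.7816

One-vs-rest for 'A': TP = diagonal; FP = other classes predicted 'A'; FN = 'A' predicted as other.
F1 score = 2·TP/(2·TP+FP+FN).
A: TP=195, FP=15+21+15+6=57, FN=10+18+16+8=52 → 390/499 = 0.78156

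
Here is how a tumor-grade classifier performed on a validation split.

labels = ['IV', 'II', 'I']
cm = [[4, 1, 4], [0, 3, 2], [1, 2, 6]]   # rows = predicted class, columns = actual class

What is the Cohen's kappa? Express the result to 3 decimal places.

Observed agreement pₒ = trace/N = 13/23 = 0.5652
Expected agreement pₑ = Σ (rowᵢ·colᵢ)/N² = (5·9 + 6·5 + 12·9)/23² = 0.3459
κ = (pₒ − pₑ)/(1 − pₑ) = (0.5652 − 0.3459)/(1 − 0.3459) = 0.335

0.335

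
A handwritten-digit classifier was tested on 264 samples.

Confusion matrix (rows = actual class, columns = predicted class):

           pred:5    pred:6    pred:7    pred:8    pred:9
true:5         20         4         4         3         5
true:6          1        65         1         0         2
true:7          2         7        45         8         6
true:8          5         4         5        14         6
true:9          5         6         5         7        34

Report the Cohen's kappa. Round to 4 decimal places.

Observed agreement pₒ = trace/N = 178/264 = 0.67424
Expected agreement pₑ = Σ (rowᵢ·colᵢ)/N² = (36·33 + 69·86 + 68·60 + 34·32 + 57·53)/264² = 0.21968
κ = (pₒ − pₑ)/(1 − pₑ) = (0.67424 − 0.21968)/(1 − 0.21968) = 0.5825

0.5825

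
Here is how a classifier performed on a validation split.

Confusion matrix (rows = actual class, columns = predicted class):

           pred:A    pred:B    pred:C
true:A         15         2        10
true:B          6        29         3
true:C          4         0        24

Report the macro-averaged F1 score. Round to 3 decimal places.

Per-class F1 score (2·TP/(2·TP+FP+FN)):
  A: TP=15, FP=6+4=10, FN=2+10=12 → 30/52 = 0.5769
  B: TP=29, FP=2+0=2, FN=6+3=9 → 58/69 = 0.8406
  C: TP=24, FP=10+3=13, FN=4+0=4 → 48/65 = 0.7385
Macro-F1 score = mean = (0.5769 + 0.8406 + 0.7385) / 3 = 0.719

0.719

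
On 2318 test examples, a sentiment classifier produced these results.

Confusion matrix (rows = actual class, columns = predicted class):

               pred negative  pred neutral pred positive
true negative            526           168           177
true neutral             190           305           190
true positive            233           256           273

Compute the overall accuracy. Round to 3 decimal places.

0.476

Accuracy = trace / total = (526+305+273=1104) / 2318 = 1104/2318 = 0.476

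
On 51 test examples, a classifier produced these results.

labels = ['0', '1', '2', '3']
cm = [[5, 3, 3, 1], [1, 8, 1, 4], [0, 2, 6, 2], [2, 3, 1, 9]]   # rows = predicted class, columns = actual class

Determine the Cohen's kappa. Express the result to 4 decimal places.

0.3925

Observed agreement pₒ = trace/N = 28/51 = 0.54902
Expected agreement pₑ = Σ (rowᵢ·colᵢ)/N² = (8·12 + 16·14 + 11·10 + 16·15)/51² = 0.25759
κ = (pₒ − pₑ)/(1 − pₑ) = (0.54902 − 0.25759)/(1 − 0.25759) = 0.3925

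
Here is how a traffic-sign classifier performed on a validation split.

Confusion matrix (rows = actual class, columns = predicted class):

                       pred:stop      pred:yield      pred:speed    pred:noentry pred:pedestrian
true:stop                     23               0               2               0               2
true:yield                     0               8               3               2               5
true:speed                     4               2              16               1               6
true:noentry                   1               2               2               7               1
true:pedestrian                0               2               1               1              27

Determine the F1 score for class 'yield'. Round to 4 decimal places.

0.5000

Treat 'yield' as positive and all other classes as negative.
F1 score = 2·TP/(2·TP+FP+FN).
yield: TP=8, FP=0+2+2+2=6, FN=0+3+2+5=10 → 16/32 = 0.50000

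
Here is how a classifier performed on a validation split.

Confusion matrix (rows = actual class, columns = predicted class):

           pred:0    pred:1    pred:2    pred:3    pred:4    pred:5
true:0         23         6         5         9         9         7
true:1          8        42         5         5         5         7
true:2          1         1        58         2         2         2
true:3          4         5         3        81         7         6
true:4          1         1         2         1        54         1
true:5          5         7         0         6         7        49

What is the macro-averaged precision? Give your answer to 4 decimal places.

0.6870

Per-class precision (TP/(TP+FP)):
  0: TP=23, FP=8+1+4+1+5=19 → 23/42 = 0.54762
  1: TP=42, FP=6+1+5+1+7=20 → 42/62 = 0.67742
  2: TP=58, FP=5+5+3+2+0=15 → 58/73 = 0.79452
  3: TP=81, FP=9+5+2+1+6=23 → 81/104 = 0.77885
  4: TP=54, FP=9+5+2+7+7=30 → 54/84 = 0.64286
  5: TP=49, FP=7+7+2+6+1=23 → 49/72 = 0.68056
Macro-precision = mean = (0.54762 + 0.67742 + 0.79452 + 0.77885 + 0.64286 + 0.68056) / 6 = 0.6870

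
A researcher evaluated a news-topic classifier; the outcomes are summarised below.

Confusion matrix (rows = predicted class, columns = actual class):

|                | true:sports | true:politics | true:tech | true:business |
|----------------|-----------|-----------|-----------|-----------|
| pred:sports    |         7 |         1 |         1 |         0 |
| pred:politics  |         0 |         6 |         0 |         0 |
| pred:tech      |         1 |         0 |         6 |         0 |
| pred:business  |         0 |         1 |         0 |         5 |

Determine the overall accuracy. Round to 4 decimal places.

Accuracy = trace / total = (7+6+6+5=24) / 28 = 24/28 = 0.8571

0.8571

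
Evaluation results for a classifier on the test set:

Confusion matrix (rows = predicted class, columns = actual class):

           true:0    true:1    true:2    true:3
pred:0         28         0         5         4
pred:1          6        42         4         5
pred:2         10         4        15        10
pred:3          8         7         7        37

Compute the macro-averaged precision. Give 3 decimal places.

Per-class precision (TP/(TP+FP)):
  0: TP=28, FP=0+5+4=9 → 28/37 = 0.7568
  1: TP=42, FP=6+4+5=15 → 42/57 = 0.7368
  2: TP=15, FP=10+4+10=24 → 15/39 = 0.3846
  3: TP=37, FP=8+7+7=22 → 37/59 = 0.6271
Macro-precision = mean = (0.7568 + 0.7368 + 0.3846 + 0.6271) / 4 = 0.626

0.626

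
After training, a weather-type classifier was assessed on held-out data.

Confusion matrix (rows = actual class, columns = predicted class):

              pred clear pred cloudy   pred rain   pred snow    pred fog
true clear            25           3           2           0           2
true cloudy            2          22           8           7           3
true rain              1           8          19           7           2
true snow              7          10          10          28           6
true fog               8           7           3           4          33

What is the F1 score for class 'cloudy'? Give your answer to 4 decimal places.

Treat 'cloudy' as positive and all other classes as negative.
F1 score = 2·TP/(2·TP+FP+FN).
cloudy: TP=22, FP=3+8+10+7=28, FN=2+8+7+3=20 → 44/92 = 0.47826

0.4783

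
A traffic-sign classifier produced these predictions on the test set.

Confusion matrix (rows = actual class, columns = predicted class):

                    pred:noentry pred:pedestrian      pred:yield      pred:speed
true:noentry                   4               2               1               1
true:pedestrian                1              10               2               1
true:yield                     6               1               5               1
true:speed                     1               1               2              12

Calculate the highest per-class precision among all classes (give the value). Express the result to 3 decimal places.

0.800

Per-class precision (TP/(TP+FP)):
  noentry: TP=4, FP=1+6+1=8 → 4/12 = 0.3333
  pedestrian: TP=10, FP=2+1+1=4 → 10/14 = 0.7143
  yield: TP=5, FP=1+2+2=5 → 5/10 = 0.5000
  speed: TP=12, FP=1+1+1=3 → 12/15 = 0.8000
Highest is class 'speed' with precision = 0.800.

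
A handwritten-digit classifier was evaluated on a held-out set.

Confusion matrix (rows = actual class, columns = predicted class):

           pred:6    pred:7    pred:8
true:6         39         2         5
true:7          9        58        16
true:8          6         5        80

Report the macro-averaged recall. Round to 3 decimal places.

Per-class recall (TP/(TP+FN)):
  6: TP=39, FN=2+5=7 → 39/46 = 0.8478
  7: TP=58, FN=9+16=25 → 58/83 = 0.6988
  8: TP=80, FN=6+5=11 → 80/91 = 0.8791
Macro-recall = mean = (0.8478 + 0.6988 + 0.8791) / 3 = 0.809

0.809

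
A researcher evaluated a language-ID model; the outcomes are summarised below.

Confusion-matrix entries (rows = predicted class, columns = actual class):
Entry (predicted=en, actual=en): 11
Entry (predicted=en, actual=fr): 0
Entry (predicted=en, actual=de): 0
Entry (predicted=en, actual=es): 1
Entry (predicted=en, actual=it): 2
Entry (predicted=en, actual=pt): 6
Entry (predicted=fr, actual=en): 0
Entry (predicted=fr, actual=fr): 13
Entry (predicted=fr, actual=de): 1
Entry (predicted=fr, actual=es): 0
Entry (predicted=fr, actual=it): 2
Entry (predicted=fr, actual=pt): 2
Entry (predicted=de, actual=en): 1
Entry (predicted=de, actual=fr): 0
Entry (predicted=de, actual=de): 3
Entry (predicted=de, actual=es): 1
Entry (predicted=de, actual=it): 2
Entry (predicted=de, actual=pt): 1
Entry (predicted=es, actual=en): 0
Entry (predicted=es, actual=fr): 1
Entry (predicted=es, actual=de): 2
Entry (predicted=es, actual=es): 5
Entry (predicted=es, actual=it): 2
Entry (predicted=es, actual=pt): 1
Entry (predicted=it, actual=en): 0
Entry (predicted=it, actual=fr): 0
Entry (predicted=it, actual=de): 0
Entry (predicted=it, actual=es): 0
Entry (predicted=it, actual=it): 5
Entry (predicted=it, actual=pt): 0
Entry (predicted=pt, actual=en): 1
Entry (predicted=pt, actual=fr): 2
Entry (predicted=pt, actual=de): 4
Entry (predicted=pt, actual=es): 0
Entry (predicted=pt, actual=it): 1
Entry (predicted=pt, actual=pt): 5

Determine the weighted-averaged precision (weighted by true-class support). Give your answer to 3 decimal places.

0.605

Per-class precision (TP/(TP+FP)):
  en: TP=11, FP=0+0+1+2+6=9 → 11/20 = 0.5500
  fr: TP=13, FP=0+1+0+2+2=5 → 13/18 = 0.7222
  de: TP=3, FP=1+0+1+2+1=5 → 3/8 = 0.3750
  es: TP=5, FP=0+1+2+2+1=6 → 5/11 = 0.4545
  it: TP=5, FP=0+0+0+0+0=0 → 5/5 = 1.0000
  pt: TP=5, FP=1+2+4+0+1=8 → 5/13 = 0.3846
Weighted-precision = Σ (supportᵢ/N)·precisionᵢ with N=75: (13/75)·0.5500 + (16/75)·0.7222 + (10/75)·0.3750 + (7/75)·0.4545 + (14/75)·1.0000 + (15/75)·0.3846 = 0.605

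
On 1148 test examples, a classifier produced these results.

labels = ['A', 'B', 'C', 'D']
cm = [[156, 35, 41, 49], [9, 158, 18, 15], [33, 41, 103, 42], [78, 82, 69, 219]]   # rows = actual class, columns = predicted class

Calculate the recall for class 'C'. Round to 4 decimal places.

recall = TP/(TP+FN).
C: TP=103, FN=33+41+42=116 → 103/219 = 0.47032

0.4703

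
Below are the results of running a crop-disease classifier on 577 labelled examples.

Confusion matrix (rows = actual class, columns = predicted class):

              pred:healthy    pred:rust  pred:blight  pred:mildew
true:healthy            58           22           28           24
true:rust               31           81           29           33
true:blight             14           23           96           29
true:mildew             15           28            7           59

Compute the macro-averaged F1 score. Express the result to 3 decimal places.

Per-class F1 score (2·TP/(2·TP+FP+FN)):
  healthy: TP=58, FP=31+14+15=60, FN=22+28+24=74 → 116/250 = 0.4640
  rust: TP=81, FP=22+23+28=73, FN=31+29+33=93 → 162/328 = 0.4939
  blight: TP=96, FP=28+29+7=64, FN=14+23+29=66 → 192/322 = 0.5963
  mildew: TP=59, FP=24+33+29=86, FN=15+28+7=50 → 118/254 = 0.4646
Macro-F1 score = mean = (0.4640 + 0.4939 + 0.5963 + 0.4646) / 4 = 0.505

0.505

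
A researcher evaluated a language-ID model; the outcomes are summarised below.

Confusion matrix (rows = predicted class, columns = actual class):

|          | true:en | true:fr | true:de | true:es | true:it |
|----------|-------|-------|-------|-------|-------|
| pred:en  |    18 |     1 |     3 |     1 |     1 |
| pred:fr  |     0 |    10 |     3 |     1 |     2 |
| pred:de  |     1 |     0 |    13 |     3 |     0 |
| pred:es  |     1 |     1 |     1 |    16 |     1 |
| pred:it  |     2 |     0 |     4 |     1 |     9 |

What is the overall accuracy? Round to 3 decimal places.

Accuracy = trace / total = (18+10+13+16+9=66) / 93 = 66/93 = 0.710

0.710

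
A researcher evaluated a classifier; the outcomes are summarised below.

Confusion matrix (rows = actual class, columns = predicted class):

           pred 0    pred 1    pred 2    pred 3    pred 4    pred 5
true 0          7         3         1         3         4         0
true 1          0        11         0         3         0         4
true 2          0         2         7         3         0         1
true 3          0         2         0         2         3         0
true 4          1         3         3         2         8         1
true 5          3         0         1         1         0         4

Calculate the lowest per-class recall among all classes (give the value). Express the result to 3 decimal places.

0.286

Per-class recall (TP/(TP+FN)):
  0: TP=7, FN=3+1+3+4+0=11 → 7/18 = 0.3889
  1: TP=11, FN=0+0+3+0+4=7 → 11/18 = 0.6111
  2: TP=7, FN=0+2+3+0+1=6 → 7/13 = 0.5385
  3: TP=2, FN=0+2+0+3+0=5 → 2/7 = 0.2857
  4: TP=8, FN=1+3+3+2+1=10 → 8/18 = 0.4444
  5: TP=4, FN=3+0+1+1+0=5 → 4/9 = 0.4444
Lowest is class '3' with recall = 0.286.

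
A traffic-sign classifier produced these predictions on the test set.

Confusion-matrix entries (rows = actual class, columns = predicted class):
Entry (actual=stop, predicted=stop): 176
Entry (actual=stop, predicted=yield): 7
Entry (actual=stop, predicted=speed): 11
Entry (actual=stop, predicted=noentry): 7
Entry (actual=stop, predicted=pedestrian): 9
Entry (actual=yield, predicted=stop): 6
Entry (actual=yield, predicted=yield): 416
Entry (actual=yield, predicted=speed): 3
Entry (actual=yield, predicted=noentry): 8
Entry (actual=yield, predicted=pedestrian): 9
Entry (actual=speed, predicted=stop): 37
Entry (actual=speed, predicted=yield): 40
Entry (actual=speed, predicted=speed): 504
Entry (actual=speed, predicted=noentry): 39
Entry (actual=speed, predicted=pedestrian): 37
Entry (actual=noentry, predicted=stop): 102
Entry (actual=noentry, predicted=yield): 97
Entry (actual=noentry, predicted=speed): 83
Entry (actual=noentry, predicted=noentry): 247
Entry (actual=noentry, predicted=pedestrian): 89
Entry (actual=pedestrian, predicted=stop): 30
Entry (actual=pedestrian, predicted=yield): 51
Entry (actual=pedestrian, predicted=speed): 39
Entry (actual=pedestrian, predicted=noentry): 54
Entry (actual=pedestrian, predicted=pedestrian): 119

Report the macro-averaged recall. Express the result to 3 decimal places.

0.670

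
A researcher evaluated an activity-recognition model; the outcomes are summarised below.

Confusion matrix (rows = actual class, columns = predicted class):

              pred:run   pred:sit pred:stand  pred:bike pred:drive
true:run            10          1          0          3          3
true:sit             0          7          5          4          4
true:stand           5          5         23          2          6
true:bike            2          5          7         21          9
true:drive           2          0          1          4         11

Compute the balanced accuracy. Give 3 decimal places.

Balanced accuracy = mean of per-class recall.
  run: recall = 10/17 = 0.5882
  sit: recall = 7/20 = 0.3500
  stand: recall = 23/41 = 0.5610
  bike: recall = 21/44 = 0.4773
  drive: recall = 11/18 = 0.6111
Mean = (0.5882 + 0.3500 + 0.5610 + 0.4773 + 0.6111) / 5 = 0.518

0.518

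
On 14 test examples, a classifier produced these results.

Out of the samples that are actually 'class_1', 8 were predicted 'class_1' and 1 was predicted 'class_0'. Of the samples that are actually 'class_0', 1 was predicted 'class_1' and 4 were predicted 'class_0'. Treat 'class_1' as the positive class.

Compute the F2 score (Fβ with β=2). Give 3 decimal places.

0.889

Fβ = (1+β²)·TP / ((1+β²)·TP + β²·FN + FP), with β²=4
= 5·8 / (5·8 + 4·1 + 1) = 0.889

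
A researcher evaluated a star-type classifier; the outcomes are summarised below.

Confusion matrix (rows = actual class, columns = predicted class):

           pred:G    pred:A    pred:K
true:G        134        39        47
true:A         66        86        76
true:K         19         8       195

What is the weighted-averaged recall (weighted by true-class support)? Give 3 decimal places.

0.619

Per-class recall (TP/(TP+FN)):
  G: TP=134, FN=39+47=86 → 134/220 = 0.6091
  A: TP=86, FN=66+76=142 → 86/228 = 0.3772
  K: TP=195, FN=19+8=27 → 195/222 = 0.8784
Weighted-recall = Σ (supportᵢ/N)·recallᵢ with N=670: (220/670)·0.6091 + (228/670)·0.3772 + (222/670)·0.8784 = 0.619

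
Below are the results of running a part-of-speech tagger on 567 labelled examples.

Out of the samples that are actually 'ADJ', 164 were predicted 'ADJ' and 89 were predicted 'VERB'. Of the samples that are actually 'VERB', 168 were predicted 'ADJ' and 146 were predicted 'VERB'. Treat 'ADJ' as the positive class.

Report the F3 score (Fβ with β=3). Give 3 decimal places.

0.629

Fβ = (1+β²)·TP / ((1+β²)·TP + β²·FN + FP), with β²=9
= 10·164 / (10·164 + 9·89 + 168) = 0.629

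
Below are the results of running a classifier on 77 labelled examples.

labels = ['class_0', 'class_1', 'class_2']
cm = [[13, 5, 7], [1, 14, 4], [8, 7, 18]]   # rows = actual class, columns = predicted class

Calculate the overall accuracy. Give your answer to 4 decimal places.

0.5844

Accuracy = trace / total = (13+14+18=45) / 77 = 45/77 = 0.5844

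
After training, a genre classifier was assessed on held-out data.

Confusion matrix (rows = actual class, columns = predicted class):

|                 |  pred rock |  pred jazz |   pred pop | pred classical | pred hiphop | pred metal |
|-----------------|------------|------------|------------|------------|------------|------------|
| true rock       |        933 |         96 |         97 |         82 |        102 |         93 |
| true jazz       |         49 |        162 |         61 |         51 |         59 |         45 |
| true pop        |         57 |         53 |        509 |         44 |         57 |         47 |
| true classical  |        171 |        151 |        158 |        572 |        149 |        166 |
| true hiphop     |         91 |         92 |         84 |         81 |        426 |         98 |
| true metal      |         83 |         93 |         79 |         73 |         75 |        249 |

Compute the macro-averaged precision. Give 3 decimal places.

Per-class precision (TP/(TP+FP)):
  rock: TP=933, FP=49+57+171+91+83=451 → 933/1384 = 0.6741
  jazz: TP=162, FP=96+53+151+92+93=485 → 162/647 = 0.2504
  pop: TP=509, FP=97+61+158+84+79=479 → 509/988 = 0.5152
  classical: TP=572, FP=82+51+44+81+73=331 → 572/903 = 0.6334
  hiphop: TP=426, FP=102+59+57+149+75=442 → 426/868 = 0.4908
  metal: TP=249, FP=93+45+47+166+98=449 → 249/698 = 0.3567
Macro-precision = mean = (0.6741 + 0.2504 + 0.5152 + 0.6334 + 0.4908 + 0.3567) / 6 = 0.487

0.487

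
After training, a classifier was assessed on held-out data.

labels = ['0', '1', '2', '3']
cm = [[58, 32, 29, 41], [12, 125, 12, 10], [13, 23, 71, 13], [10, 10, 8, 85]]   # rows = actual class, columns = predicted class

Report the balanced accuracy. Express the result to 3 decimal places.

0.623

Balanced accuracy = mean of per-class recall.
  0: recall = 58/160 = 0.3625
  1: recall = 125/159 = 0.7862
  2: recall = 71/120 = 0.5917
  3: recall = 85/113 = 0.7522
Mean = (0.3625 + 0.7862 + 0.5917 + 0.7522) / 4 = 0.623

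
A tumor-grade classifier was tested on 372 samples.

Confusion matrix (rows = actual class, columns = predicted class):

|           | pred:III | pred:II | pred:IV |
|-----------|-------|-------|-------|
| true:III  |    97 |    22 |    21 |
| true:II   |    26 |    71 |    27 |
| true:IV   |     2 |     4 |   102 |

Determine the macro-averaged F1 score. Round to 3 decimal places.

Per-class F1 score (2·TP/(2·TP+FP+FN)):
  III: TP=97, FP=26+2=28, FN=22+21=43 → 194/265 = 0.7321
  II: TP=71, FP=22+4=26, FN=26+27=53 → 142/221 = 0.6425
  IV: TP=102, FP=21+27=48, FN=2+4=6 → 204/258 = 0.7907
Macro-F1 score = mean = (0.7321 + 0.6425 + 0.7907) / 3 = 0.722

0.722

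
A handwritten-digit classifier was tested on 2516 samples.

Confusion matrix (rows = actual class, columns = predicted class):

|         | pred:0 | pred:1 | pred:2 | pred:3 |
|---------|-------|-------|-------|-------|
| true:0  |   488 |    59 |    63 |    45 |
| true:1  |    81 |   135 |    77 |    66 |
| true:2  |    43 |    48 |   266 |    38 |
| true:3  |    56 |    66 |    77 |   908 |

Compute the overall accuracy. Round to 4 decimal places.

Accuracy = trace / total = (488+135+266+908=1797) / 2516 = 1797/2516 = 0.7142

0.7142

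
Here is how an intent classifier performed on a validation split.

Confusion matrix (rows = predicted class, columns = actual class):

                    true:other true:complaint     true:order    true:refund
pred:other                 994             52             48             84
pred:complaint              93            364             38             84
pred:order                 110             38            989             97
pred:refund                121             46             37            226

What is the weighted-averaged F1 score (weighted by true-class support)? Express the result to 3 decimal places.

0.750

Per-class F1 score (2·TP/(2·TP+FP+FN)):
  other: TP=994, FP=52+48+84=184, FN=93+110+121=324 → 1988/2496 = 0.7965
  complaint: TP=364, FP=93+38+84=215, FN=52+38+46=136 → 728/1079 = 0.6747
  order: TP=989, FP=110+38+97=245, FN=48+38+37=123 → 1978/2346 = 0.8431
  refund: TP=226, FP=121+46+37=204, FN=84+84+97=265 → 452/921 = 0.4908
Weighted-F1 score = Σ (supportᵢ/N)·F1 scoreᵢ with N=3421: (1318/3421)·0.7965 + (500/3421)·0.6747 + (1112/3421)·0.8431 + (491/3421)·0.4908 = 0.750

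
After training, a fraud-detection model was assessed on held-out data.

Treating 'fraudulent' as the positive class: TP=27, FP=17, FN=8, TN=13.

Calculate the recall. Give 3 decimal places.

Recall = TP/(TP+FN) = 27/(27+8) = 27/35 = 0.771

0.771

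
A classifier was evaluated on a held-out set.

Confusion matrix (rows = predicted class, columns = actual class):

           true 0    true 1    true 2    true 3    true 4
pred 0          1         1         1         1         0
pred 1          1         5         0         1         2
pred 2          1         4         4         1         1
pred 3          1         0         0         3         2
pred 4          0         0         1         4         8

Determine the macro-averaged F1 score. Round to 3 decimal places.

Per-class F1 score (2·TP/(2·TP+FP+FN)):
  0: TP=1, FP=1+1+1+0=3, FN=1+1+1+0=3 → 2/8 = 0.2500
  1: TP=5, FP=1+0+1+2=4, FN=1+4+0+0=5 → 10/19 = 0.5263
  2: TP=4, FP=1+4+1+1=7, FN=1+0+0+1=2 → 8/17 = 0.4706
  3: TP=3, FP=1+0+0+2=3, FN=1+1+1+4=7 → 6/16 = 0.3750
  4: TP=8, FP=0+0+1+4=5, FN=0+2+1+2=5 → 16/26 = 0.6154
Macro-F1 score = mean = (0.2500 + 0.5263 + 0.4706 + 0.3750 + 0.6154) / 5 = 0.447

0.447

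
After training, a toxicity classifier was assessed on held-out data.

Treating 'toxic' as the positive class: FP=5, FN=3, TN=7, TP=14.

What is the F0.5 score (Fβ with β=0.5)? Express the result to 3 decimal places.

0.753

Fβ = (1+β²)·TP / ((1+β²)·TP + β²·FN + FP), with β²=1/4
= 1.25·14 / (1.25·14 + 0.25·3 + 5) = 0.753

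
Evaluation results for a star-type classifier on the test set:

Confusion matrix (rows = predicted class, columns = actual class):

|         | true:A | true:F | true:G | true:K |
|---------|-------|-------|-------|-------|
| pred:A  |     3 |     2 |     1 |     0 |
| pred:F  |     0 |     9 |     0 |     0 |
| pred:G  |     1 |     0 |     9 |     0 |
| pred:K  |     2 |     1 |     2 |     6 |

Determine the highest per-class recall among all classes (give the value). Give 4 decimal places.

Per-class recall (TP/(TP+FN)):
  A: TP=3, FN=0+1+2=3 → 3/6 = 0.50000
  F: TP=9, FN=2+0+1=3 → 9/12 = 0.75000
  G: TP=9, FN=1+0+2=3 → 9/12 = 0.75000
  K: TP=6, FN=0+0+0=0 → 6/6 = 1.00000
Highest is class 'K' with recall = 1.0000.

1.0000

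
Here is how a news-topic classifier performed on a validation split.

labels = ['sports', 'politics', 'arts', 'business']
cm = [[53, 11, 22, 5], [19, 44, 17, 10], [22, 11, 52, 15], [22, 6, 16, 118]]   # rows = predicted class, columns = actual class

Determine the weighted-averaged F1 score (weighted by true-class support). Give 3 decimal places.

Per-class F1 score (2·TP/(2·TP+FP+FN)):
  sports: TP=53, FP=11+22+5=38, FN=19+22+22=63 → 106/207 = 0.5121
  politics: TP=44, FP=19+17+10=46, FN=11+11+6=28 → 88/162 = 0.5432
  arts: TP=52, FP=22+11+15=48, FN=22+17+16=55 → 104/207 = 0.5024
  business: TP=118, FP=22+6+16=44, FN=5+10+15=30 → 236/310 = 0.7613
Weighted-F1 score = Σ (supportᵢ/N)·F1 scoreᵢ with N=443: (116/443)·0.5121 + (72/443)·0.5432 + (107/443)·0.5024 + (148/443)·0.7613 = 0.598

0.598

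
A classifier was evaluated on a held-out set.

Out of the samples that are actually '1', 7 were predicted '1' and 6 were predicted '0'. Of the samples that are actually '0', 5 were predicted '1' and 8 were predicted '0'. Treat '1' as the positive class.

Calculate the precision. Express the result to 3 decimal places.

0.583

Precision = TP/(TP+FP) = 7/(7+5) = 7/12 = 0.583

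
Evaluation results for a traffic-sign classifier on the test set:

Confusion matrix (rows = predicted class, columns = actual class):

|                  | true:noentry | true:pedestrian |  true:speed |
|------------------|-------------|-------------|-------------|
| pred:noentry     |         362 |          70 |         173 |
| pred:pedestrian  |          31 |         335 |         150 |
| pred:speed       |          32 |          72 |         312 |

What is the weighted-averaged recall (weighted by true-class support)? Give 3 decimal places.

Per-class recall (TP/(TP+FN)):
  noentry: TP=362, FN=31+32=63 → 362/425 = 0.8518
  pedestrian: TP=335, FN=70+72=142 → 335/477 = 0.7023
  speed: TP=312, FN=173+150=323 → 312/635 = 0.4913
Weighted-recall = Σ (supportᵢ/N)·recallᵢ with N=1537: (425/1537)·0.8518 + (477/1537)·0.7023 + (635/1537)·0.4913 = 0.656

0.656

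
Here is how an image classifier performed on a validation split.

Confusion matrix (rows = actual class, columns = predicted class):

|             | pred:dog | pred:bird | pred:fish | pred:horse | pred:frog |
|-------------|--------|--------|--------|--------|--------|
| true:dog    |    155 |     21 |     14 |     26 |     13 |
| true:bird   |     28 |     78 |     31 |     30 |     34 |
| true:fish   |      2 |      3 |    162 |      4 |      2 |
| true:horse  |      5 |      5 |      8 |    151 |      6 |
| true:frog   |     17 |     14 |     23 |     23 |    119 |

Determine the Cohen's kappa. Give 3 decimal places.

0.604

Observed agreement pₒ = trace/N = 665/974 = 0.6828
Expected agreement pₑ = Σ (rowᵢ·colᵢ)/N² = (229·207 + 201·121 + 173·238 + 175·234 + 196·174)/974² = 0.1981
κ = (pₒ − pₑ)/(1 − pₑ) = (0.6828 − 0.1981)/(1 − 0.1981) = 0.604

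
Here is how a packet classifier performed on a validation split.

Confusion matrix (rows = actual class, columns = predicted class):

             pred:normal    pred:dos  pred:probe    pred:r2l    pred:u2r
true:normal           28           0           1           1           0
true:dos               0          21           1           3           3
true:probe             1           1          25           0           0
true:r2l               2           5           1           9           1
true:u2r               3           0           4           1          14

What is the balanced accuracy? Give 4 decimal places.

Balanced accuracy = mean of per-class recall.
  normal: recall = 28/30 = 0.93333
  dos: recall = 21/28 = 0.75000
  probe: recall = 25/27 = 0.92593
  r2l: recall = 9/18 = 0.50000
  u2r: recall = 14/22 = 0.63636
Mean = (0.93333 + 0.75000 + 0.92593 + 0.50000 + 0.63636) / 5 = 0.7491

0.7491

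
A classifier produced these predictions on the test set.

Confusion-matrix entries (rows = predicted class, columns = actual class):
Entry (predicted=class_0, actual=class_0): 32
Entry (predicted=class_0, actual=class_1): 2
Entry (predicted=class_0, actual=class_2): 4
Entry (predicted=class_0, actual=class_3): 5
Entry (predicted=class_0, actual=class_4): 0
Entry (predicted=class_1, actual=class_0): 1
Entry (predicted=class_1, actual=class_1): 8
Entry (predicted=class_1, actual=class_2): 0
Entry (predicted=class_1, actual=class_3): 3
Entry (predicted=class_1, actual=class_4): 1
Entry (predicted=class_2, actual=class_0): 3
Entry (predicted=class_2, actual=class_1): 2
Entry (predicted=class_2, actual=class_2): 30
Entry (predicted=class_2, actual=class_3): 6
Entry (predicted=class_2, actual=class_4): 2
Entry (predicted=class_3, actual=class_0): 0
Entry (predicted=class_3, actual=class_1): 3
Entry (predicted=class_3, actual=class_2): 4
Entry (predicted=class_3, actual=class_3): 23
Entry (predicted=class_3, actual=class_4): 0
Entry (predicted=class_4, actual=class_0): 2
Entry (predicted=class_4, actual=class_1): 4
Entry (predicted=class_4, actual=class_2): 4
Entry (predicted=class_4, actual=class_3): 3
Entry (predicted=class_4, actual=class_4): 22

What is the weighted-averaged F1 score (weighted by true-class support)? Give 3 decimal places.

Per-class F1 score (2·TP/(2·TP+FP+FN)):
  class_0: TP=32, FP=2+4+5+0=11, FN=1+3+0+2=6 → 64/81 = 0.7901
  class_1: TP=8, FP=1+0+3+1=5, FN=2+2+3+4=11 → 16/32 = 0.5000
  class_2: TP=30, FP=3+2+6+2=13, FN=4+0+4+4=12 → 60/85 = 0.7059
  class_3: TP=23, FP=0+3+4+0=7, FN=5+3+6+3=17 → 46/70 = 0.6571
  class_4: TP=22, FP=2+4+4+3=13, FN=0+1+2+0=3 → 44/60 = 0.7333
Weighted-F1 score = Σ (supportᵢ/N)·F1 scoreᵢ with N=164: (38/164)·0.7901 + (19/164)·0.5000 + (42/164)·0.7059 + (40/164)·0.6571 + (25/164)·0.7333 = 0.694

0.694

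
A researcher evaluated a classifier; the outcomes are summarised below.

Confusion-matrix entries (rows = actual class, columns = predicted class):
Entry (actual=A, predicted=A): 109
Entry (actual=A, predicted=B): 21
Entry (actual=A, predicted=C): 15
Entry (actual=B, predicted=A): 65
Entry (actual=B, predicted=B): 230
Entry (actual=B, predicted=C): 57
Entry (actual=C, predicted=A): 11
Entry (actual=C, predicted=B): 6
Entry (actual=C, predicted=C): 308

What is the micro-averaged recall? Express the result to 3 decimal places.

Micro-averaging pools counts across classes: ΣTP=647, ΣFP=175, ΣFN=175.
Micro-recall = TP/(TP+FN) on pooled counts = 0.787 (equals overall accuracy in single-label multiclass).

0.787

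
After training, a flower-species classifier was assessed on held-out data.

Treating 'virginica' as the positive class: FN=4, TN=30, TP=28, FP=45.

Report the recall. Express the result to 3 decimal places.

0.875

Recall = TP/(TP+FN) = 28/(28+4) = 28/32 = 0.875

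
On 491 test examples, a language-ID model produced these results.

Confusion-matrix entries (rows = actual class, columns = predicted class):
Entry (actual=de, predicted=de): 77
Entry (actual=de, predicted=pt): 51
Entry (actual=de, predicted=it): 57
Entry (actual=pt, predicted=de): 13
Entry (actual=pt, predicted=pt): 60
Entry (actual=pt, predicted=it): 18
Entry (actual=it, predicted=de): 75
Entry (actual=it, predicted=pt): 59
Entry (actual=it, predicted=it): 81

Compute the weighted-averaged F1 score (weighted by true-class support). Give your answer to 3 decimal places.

Per-class F1 score (2·TP/(2·TP+FP+FN)):
  de: TP=77, FP=13+75=88, FN=51+57=108 → 154/350 = 0.4400
  pt: TP=60, FP=51+59=110, FN=13+18=31 → 120/261 = 0.4598
  it: TP=81, FP=57+18=75, FN=75+59=134 → 162/371 = 0.4367
Weighted-F1 score = Σ (supportᵢ/N)·F1 scoreᵢ with N=491: (185/491)·0.4400 + (91/491)·0.4598 + (215/491)·0.4367 = 0.442

0.442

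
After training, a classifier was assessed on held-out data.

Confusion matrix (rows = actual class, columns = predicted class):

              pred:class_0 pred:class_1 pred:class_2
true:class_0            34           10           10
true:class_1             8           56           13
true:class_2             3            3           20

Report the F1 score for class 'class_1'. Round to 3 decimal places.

Take TP from the diagonal, FP from the rest of the 'class_1' prediction marginal, FN from the rest of the 'class_1' actual marginal.
F1 score = 2·TP/(2·TP+FP+FN).
class_1: TP=56, FP=10+3=13, FN=8+13=21 → 112/146 = 0.7671

0.767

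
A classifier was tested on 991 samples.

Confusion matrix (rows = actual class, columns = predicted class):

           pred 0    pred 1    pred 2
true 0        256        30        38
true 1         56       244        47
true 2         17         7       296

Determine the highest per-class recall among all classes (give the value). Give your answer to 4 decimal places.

Per-class recall (TP/(TP+FN)):
  0: TP=256, FN=30+38=68 → 256/324 = 0.79012
  1: TP=244, FN=56+47=103 → 244/347 = 0.70317
  2: TP=296, FN=17+7=24 → 296/320 = 0.92500
Highest is class '2' with recall = 0.9250.

0.9250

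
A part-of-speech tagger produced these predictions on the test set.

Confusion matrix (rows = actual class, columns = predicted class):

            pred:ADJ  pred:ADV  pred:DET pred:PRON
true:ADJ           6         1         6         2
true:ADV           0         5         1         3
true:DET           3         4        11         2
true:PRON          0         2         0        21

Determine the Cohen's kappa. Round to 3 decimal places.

Observed agreement pₒ = trace/N = 43/67 = 0.6418
Expected agreement pₑ = Σ (rowᵢ·colᵢ)/N² = (15·9 + 9·12 + 20·18 + 23·28)/67² = 0.2778
κ = (pₒ − pₑ)/(1 − pₑ) = (0.6418 − 0.2778)/(1 − 0.2778) = 0.504

0.504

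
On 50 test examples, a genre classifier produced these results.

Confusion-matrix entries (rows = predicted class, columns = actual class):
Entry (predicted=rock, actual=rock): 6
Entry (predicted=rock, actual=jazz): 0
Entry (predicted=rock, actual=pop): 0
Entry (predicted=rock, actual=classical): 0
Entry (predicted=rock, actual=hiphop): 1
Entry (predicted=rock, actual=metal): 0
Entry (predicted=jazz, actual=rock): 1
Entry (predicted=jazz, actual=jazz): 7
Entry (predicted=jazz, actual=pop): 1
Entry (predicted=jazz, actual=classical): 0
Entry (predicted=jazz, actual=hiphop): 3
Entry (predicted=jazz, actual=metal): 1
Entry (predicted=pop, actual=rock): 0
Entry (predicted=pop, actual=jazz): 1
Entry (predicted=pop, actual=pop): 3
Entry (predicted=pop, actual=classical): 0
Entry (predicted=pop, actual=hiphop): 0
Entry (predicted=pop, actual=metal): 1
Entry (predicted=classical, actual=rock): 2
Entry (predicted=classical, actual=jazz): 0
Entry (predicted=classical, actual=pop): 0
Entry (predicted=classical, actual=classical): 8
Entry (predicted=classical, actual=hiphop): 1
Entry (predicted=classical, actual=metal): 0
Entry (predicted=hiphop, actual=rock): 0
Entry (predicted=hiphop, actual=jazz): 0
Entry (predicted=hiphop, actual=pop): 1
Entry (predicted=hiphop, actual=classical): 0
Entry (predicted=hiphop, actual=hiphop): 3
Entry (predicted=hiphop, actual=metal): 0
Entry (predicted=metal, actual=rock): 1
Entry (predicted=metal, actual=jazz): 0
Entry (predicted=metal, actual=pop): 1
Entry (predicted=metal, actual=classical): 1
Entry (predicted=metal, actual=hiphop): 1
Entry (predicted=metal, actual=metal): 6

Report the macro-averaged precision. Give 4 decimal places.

Per-class precision (TP/(TP+FP)):
  rock: TP=6, FP=0+0+0+1+0=1 → 6/7 = 0.85714
  jazz: TP=7, FP=1+1+0+3+1=6 → 7/13 = 0.53846
  pop: TP=3, FP=0+1+0+0+1=2 → 3/5 = 0.60000
  classical: TP=8, FP=2+0+0+1+0=3 → 8/11 = 0.72727
  hiphop: TP=3, FP=0+0+1+0+0=1 → 3/4 = 0.75000
  metal: TP=6, FP=1+0+1+1+1=4 → 6/10 = 0.60000
Macro-precision = mean = (0.85714 + 0.53846 + 0.60000 + 0.72727 + 0.75000 + 0.60000) / 6 = 0.6788

0.6788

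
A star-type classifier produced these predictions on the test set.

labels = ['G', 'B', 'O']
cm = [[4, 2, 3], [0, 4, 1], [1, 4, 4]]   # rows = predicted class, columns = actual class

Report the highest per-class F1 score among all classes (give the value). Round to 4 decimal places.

Per-class F1 score (2·TP/(2·TP+FP+FN)):
  G: TP=4, FP=2+3=5, FN=0+1=1 → 8/14 = 0.57143
  B: TP=4, FP=0+1=1, FN=2+4=6 → 8/15 = 0.53333
  O: TP=4, FP=1+4=5, FN=3+1=4 → 8/17 = 0.47059
Highest is class 'G' with F1 score = 0.5714.

0.5714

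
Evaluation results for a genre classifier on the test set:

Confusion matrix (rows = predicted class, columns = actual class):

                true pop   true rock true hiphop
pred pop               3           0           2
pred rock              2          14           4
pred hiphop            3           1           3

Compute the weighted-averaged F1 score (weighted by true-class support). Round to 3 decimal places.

Per-class F1 score (2·TP/(2·TP+FP+FN)):
  pop: TP=3, FP=0+2=2, FN=2+3=5 → 6/13 = 0.4615
  rock: TP=14, FP=2+4=6, FN=0+1=1 → 28/35 = 0.8000
  hiphop: TP=3, FP=3+1=4, FN=2+4=6 → 6/16 = 0.3750
Weighted-F1 score = Σ (supportᵢ/N)·F1 scoreᵢ with N=32: (8/32)·0.4615 + (15/32)·0.8000 + (9/32)·0.3750 = 0.596

0.596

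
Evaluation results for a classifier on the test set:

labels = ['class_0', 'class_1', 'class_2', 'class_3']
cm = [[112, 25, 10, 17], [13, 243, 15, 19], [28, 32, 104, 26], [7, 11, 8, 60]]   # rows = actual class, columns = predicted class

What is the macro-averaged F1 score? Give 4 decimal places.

0.6783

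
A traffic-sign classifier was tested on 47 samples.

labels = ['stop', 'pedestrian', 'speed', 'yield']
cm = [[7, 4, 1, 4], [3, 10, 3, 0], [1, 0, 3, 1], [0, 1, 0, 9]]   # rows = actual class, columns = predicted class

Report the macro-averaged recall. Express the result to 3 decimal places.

Per-class recall (TP/(TP+FN)):
  stop: TP=7, FN=4+1+4=9 → 7/16 = 0.4375
  pedestrian: TP=10, FN=3+3+0=6 → 10/16 = 0.6250
  speed: TP=3, FN=1+0+1=2 → 3/5 = 0.6000
  yield: TP=9, FN=0+1+0=1 → 9/10 = 0.9000
Macro-recall = mean = (0.4375 + 0.6250 + 0.6000 + 0.9000) / 4 = 0.641

0.641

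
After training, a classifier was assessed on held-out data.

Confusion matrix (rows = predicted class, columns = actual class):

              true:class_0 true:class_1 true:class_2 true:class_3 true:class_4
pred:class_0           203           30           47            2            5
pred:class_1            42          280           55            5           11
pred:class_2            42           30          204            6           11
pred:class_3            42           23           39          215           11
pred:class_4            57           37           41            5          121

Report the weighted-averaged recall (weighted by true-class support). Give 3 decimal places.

0.654

Per-class recall (TP/(TP+FN)):
  class_0: TP=203, FN=42+42+42+57=183 → 203/386 = 0.5259
  class_1: TP=280, FN=30+30+23+37=120 → 280/400 = 0.7000
  class_2: TP=204, FN=47+55+39+41=182 → 204/386 = 0.5285
  class_3: TP=215, FN=2+5+6+5=18 → 215/233 = 0.9227
  class_4: TP=121, FN=5+11+11+11=38 → 121/159 = 0.7610
Weighted-recall = Σ (supportᵢ/N)·recallᵢ with N=1564: (386/1564)·0.5259 + (400/1564)·0.7000 + (386/1564)·0.5285 + (233/1564)·0.9227 + (159/1564)·0.7610 = 0.654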